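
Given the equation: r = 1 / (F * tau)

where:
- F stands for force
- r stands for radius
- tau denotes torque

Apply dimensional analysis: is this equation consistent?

No

F (force) has dimensions [L M T^-2].
r (radius) has dimensions [L].
tau (torque) has dimensions [L^2 M T^-2].

Left side: [L]
Right side: [L^-3 M^-2 T^4]

The two sides have different dimensions, so the equation is NOT dimensionally consistent.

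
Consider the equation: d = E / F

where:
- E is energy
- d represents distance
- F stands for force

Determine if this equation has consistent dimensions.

Yes

E (energy) has dimensions [L^2 M T^-2].
d (distance) has dimensions [L].
F (force) has dimensions [L M T^-2].

Left side: [L]
Right side: [L]

Both sides have the same dimensions, so the equation is dimensionally consistent.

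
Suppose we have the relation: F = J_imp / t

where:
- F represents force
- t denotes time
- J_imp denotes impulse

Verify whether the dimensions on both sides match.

Yes

F (force) has dimensions [L M T^-2].
t (time) has dimensions [T].
J_imp (impulse) has dimensions [L M T^-1].

Left side: [L M T^-2]
Right side: [L M T^-2]

Both sides have the same dimensions, so the equation is dimensionally consistent.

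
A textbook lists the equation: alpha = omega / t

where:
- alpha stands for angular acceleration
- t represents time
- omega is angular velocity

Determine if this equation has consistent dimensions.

Yes

alpha (angular acceleration) has dimensions [T^-2].
t (time) has dimensions [T].
omega (angular velocity) has dimensions [T^-1].

Left side: [T^-2]
Right side: [T^-2]

Both sides have the same dimensions, so the equation is dimensionally consistent.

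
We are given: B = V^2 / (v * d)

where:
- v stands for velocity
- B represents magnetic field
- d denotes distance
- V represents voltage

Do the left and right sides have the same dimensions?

No

v (velocity) has dimensions [L T^-1].
B (magnetic field) has dimensions [I^-1 M T^-2].
d (distance) has dimensions [L].
V (voltage) has dimensions [I^-1 L^2 M T^-3].

Left side: [I^-1 M T^-2]
Right side: [I^-2 L^2 M^2 T^-5]

The two sides have different dimensions, so the equation is NOT dimensionally consistent.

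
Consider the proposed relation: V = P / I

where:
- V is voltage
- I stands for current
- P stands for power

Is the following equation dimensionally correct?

Yes

V (voltage) has dimensions [I^-1 L^2 M T^-3].
I (current) has dimensions [I].
P (power) has dimensions [L^2 M T^-3].

Left side: [I^-1 L^2 M T^-3]
Right side: [I^-1 L^2 M T^-3]

Both sides have the same dimensions, so the equation is dimensionally consistent.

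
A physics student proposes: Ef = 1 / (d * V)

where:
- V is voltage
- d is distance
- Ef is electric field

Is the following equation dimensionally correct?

No

V (voltage) has dimensions [I^-1 L^2 M T^-3].
d (distance) has dimensions [L].
Ef (electric field) has dimensions [I^-1 L M T^-3].

Left side: [I^-1 L M T^-3]
Right side: [I L^-3 M^-1 T^3]

The two sides have different dimensions, so the equation is NOT dimensionally consistent.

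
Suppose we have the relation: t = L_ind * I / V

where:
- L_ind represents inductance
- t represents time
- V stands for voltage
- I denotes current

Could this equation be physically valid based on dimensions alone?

Yes

L_ind (inductance) has dimensions [I^-2 L^2 M T^-2].
t (time) has dimensions [T].
V (voltage) has dimensions [I^-1 L^2 M T^-3].
I (current) has dimensions [I].

Left side: [T]
Right side: [T]

Both sides have the same dimensions, so the equation is dimensionally consistent.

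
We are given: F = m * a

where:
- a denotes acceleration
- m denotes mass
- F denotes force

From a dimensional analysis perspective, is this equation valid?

Yes

a (acceleration) has dimensions [L T^-2].
m (mass) has dimensions [M].
F (force) has dimensions [L M T^-2].

Left side: [L M T^-2]
Right side: [L M T^-2]

Both sides have the same dimensions, so the equation is dimensionally consistent.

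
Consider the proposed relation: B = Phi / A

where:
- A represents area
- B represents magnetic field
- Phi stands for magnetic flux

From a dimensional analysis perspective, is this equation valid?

Yes

A (area) has dimensions [L^2].
B (magnetic field) has dimensions [I^-1 M T^-2].
Phi (magnetic flux) has dimensions [I^-1 L^2 M T^-2].

Left side: [I^-1 M T^-2]
Right side: [I^-1 M T^-2]

Both sides have the same dimensions, so the equation is dimensionally consistent.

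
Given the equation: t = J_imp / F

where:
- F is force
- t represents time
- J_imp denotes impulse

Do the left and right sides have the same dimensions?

Yes

F (force) has dimensions [L M T^-2].
t (time) has dimensions [T].
J_imp (impulse) has dimensions [L M T^-1].

Left side: [T]
Right side: [T]

Both sides have the same dimensions, so the equation is dimensionally consistent.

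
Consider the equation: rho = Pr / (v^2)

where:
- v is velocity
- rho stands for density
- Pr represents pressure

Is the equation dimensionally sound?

Yes

v (velocity) has dimensions [L T^-1].
rho (density) has dimensions [L^-3 M].
Pr (pressure) has dimensions [L^-1 M T^-2].

Left side: [L^-3 M]
Right side: [L^-3 M]

Both sides have the same dimensions, so the equation is dimensionally consistent.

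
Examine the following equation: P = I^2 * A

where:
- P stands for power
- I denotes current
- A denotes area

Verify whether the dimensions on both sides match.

No

P (power) has dimensions [L^2 M T^-3].
I (current) has dimensions [I].
A (area) has dimensions [L^2].

Left side: [L^2 M T^-3]
Right side: [I^2 L^2]

The two sides have different dimensions, so the equation is NOT dimensionally consistent.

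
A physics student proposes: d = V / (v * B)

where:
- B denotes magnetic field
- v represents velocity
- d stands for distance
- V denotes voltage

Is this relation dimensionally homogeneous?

Yes

B (magnetic field) has dimensions [I^-1 M T^-2].
v (velocity) has dimensions [L T^-1].
d (distance) has dimensions [L].
V (voltage) has dimensions [I^-1 L^2 M T^-3].

Left side: [L]
Right side: [L]

Both sides have the same dimensions, so the equation is dimensionally consistent.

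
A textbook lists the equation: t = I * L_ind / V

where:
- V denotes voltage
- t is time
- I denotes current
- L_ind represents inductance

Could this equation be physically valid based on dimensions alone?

Yes

V (voltage) has dimensions [I^-1 L^2 M T^-3].
t (time) has dimensions [T].
I (current) has dimensions [I].
L_ind (inductance) has dimensions [I^-2 L^2 M T^-2].

Left side: [T]
Right side: [T]

Both sides have the same dimensions, so the equation is dimensionally consistent.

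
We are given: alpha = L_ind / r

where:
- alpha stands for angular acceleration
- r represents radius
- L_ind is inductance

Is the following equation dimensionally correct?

No

alpha (angular acceleration) has dimensions [T^-2].
r (radius) has dimensions [L].
L_ind (inductance) has dimensions [I^-2 L^2 M T^-2].

Left side: [T^-2]
Right side: [I^-2 L M T^-2]

The two sides have different dimensions, so the equation is NOT dimensionally consistent.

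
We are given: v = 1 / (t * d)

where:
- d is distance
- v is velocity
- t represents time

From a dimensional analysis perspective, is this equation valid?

No

d (distance) has dimensions [L].
v (velocity) has dimensions [L T^-1].
t (time) has dimensions [T].

Left side: [L T^-1]
Right side: [L^-1 T^-1]

The two sides have different dimensions, so the equation is NOT dimensionally consistent.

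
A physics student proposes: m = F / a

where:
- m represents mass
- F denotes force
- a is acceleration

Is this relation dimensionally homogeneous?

Yes

m (mass) has dimensions [M].
F (force) has dimensions [L M T^-2].
a (acceleration) has dimensions [L T^-2].

Left side: [M]
Right side: [M]

Both sides have the same dimensions, so the equation is dimensionally consistent.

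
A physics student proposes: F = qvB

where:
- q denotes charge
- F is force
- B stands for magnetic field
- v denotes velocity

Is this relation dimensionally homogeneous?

Yes

q (charge) has dimensions [I T].
F (force) has dimensions [L M T^-2].
B (magnetic field) has dimensions [I^-1 M T^-2].
v (velocity) has dimensions [L T^-1].

Left side: [L M T^-2]
Right side: [L M T^-2]

Both sides have the same dimensions, so the equation is dimensionally consistent.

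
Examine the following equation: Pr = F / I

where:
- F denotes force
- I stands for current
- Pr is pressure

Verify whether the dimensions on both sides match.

No

F (force) has dimensions [L M T^-2].
I (current) has dimensions [I].
Pr (pressure) has dimensions [L^-1 M T^-2].

Left side: [L^-1 M T^-2]
Right side: [I^-1 L M T^-2]

The two sides have different dimensions, so the equation is NOT dimensionally consistent.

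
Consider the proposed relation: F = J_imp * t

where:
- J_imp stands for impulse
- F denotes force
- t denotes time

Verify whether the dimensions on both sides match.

No

J_imp (impulse) has dimensions [L M T^-1].
F (force) has dimensions [L M T^-2].
t (time) has dimensions [T].

Left side: [L M T^-2]
Right side: [L M]

The two sides have different dimensions, so the equation is NOT dimensionally consistent.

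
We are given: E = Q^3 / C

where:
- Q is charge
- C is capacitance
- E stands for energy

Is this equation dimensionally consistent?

No

Q (charge) has dimensions [I T].
C (capacitance) has dimensions [I^2 L^-2 M^-1 T^4].
E (energy) has dimensions [L^2 M T^-2].

Left side: [L^2 M T^-2]
Right side: [I L^2 M T^-1]

The two sides have different dimensions, so the equation is NOT dimensionally consistent.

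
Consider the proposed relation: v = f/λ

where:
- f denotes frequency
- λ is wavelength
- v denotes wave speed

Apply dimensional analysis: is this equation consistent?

No

f (frequency) has dimensions [T^-1].
λ (wavelength) has dimensions [L].
v (wave speed) has dimensions [L T^-1].

Left side: [L T^-1]
Right side: [L^-1 T^-1]

The two sides have different dimensions, so the equation is NOT dimensionally consistent.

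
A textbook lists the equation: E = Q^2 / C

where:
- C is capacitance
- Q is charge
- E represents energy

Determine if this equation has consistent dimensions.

Yes

C (capacitance) has dimensions [I^2 L^-2 M^-1 T^4].
Q (charge) has dimensions [I T].
E (energy) has dimensions [L^2 M T^-2].

Left side: [L^2 M T^-2]
Right side: [L^2 M T^-2]

Both sides have the same dimensions, so the equation is dimensionally consistent.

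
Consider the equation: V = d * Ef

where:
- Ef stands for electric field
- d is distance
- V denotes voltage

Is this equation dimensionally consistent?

Yes

Ef (electric field) has dimensions [I^-1 L M T^-3].
d (distance) has dimensions [L].
V (voltage) has dimensions [I^-1 L^2 M T^-3].

Left side: [I^-1 L^2 M T^-3]
Right side: [I^-1 L^2 M T^-3]

Both sides have the same dimensions, so the equation is dimensionally consistent.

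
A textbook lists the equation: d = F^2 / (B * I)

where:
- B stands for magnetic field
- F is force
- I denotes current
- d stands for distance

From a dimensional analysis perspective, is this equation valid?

No

B (magnetic field) has dimensions [I^-1 M T^-2].
F (force) has dimensions [L M T^-2].
I (current) has dimensions [I].
d (distance) has dimensions [L].

Left side: [L]
Right side: [L^2 M T^-2]

The two sides have different dimensions, so the equation is NOT dimensionally consistent.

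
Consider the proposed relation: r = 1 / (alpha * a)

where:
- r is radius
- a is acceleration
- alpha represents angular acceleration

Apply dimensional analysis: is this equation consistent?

No

r (radius) has dimensions [L].
a (acceleration) has dimensions [L T^-2].
alpha (angular acceleration) has dimensions [T^-2].

Left side: [L]
Right side: [L^-1 T^4]

The two sides have different dimensions, so the equation is NOT dimensionally consistent.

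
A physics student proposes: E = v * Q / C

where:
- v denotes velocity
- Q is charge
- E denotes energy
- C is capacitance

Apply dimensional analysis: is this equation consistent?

No

v (velocity) has dimensions [L T^-1].
Q (charge) has dimensions [I T].
E (energy) has dimensions [L^2 M T^-2].
C (capacitance) has dimensions [I^2 L^-2 M^-1 T^4].

Left side: [L^2 M T^-2]
Right side: [I^-1 L^3 M T^-4]

The two sides have different dimensions, so the equation is NOT dimensionally consistent.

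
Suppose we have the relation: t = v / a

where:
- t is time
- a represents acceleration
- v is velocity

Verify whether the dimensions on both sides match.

Yes

t (time) has dimensions [T].
a (acceleration) has dimensions [L T^-2].
v (velocity) has dimensions [L T^-1].

Left side: [T]
Right side: [T]

Both sides have the same dimensions, so the equation is dimensionally consistent.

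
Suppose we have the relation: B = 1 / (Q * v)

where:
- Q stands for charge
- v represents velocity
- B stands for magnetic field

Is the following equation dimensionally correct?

No

Q (charge) has dimensions [I T].
v (velocity) has dimensions [L T^-1].
B (magnetic field) has dimensions [I^-1 M T^-2].

Left side: [I^-1 M T^-2]
Right side: [I^-1 L^-1]

The two sides have different dimensions, so the equation is NOT dimensionally consistent.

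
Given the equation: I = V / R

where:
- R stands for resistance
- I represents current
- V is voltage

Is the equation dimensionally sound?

Yes

R (resistance) has dimensions [I^-2 L^2 M T^-3].
I (current) has dimensions [I].
V (voltage) has dimensions [I^-1 L^2 M T^-3].

Left side: [I]
Right side: [I]

Both sides have the same dimensions, so the equation is dimensionally consistent.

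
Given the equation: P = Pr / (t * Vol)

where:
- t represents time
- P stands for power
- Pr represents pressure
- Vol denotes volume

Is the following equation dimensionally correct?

No

t (time) has dimensions [T].
P (power) has dimensions [L^2 M T^-3].
Pr (pressure) has dimensions [L^-1 M T^-2].
Vol (volume) has dimensions [L^3].

Left side: [L^2 M T^-3]
Right side: [L^-4 M T^-3]

The two sides have different dimensions, so the equation is NOT dimensionally consistent.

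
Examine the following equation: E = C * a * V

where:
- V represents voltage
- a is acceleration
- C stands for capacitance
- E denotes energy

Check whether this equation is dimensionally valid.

No

V (voltage) has dimensions [I^-1 L^2 M T^-3].
a (acceleration) has dimensions [L T^-2].
C (capacitance) has dimensions [I^2 L^-2 M^-1 T^4].
E (energy) has dimensions [L^2 M T^-2].

Left side: [L^2 M T^-2]
Right side: [I L T^-1]

The two sides have different dimensions, so the equation is NOT dimensionally consistent.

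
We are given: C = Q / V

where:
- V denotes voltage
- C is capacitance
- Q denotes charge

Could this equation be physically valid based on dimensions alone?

Yes

V (voltage) has dimensions [I^-1 L^2 M T^-3].
C (capacitance) has dimensions [I^2 L^-2 M^-1 T^4].
Q (charge) has dimensions [I T].

Left side: [I^2 L^-2 M^-1 T^4]
Right side: [I^2 L^-2 M^-1 T^4]

Both sides have the same dimensions, so the equation is dimensionally consistent.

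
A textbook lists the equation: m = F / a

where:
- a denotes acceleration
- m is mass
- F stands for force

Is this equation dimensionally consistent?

Yes

a (acceleration) has dimensions [L T^-2].
m (mass) has dimensions [M].
F (force) has dimensions [L M T^-2].

Left side: [M]
Right side: [M]

Both sides have the same dimensions, so the equation is dimensionally consistent.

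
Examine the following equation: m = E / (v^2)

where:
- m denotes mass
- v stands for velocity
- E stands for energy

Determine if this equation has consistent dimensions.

Yes

m (mass) has dimensions [M].
v (velocity) has dimensions [L T^-1].
E (energy) has dimensions [L^2 M T^-2].

Left side: [M]
Right side: [M]

Both sides have the same dimensions, so the equation is dimensionally consistent.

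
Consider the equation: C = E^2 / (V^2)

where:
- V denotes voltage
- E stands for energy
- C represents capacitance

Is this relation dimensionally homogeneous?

No

V (voltage) has dimensions [I^-1 L^2 M T^-3].
E (energy) has dimensions [L^2 M T^-2].
C (capacitance) has dimensions [I^2 L^-2 M^-1 T^4].

Left side: [I^2 L^-2 M^-1 T^4]
Right side: [I^2 T^2]

The two sides have different dimensions, so the equation is NOT dimensionally consistent.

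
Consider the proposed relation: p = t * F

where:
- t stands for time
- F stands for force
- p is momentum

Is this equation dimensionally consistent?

Yes

t (time) has dimensions [T].
F (force) has dimensions [L M T^-2].
p (momentum) has dimensions [L M T^-1].

Left side: [L M T^-1]
Right side: [L M T^-1]

Both sides have the same dimensions, so the equation is dimensionally consistent.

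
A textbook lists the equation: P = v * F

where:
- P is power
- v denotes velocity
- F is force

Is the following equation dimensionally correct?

Yes

P (power) has dimensions [L^2 M T^-3].
v (velocity) has dimensions [L T^-1].
F (force) has dimensions [L M T^-2].

Left side: [L^2 M T^-3]
Right side: [L^2 M T^-3]

Both sides have the same dimensions, so the equation is dimensionally consistent.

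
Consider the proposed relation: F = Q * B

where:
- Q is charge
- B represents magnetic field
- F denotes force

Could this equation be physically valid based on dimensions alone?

No

Q (charge) has dimensions [I T].
B (magnetic field) has dimensions [I^-1 M T^-2].
F (force) has dimensions [L M T^-2].

Left side: [L M T^-2]
Right side: [M T^-1]

The two sides have different dimensions, so the equation is NOT dimensionally consistent.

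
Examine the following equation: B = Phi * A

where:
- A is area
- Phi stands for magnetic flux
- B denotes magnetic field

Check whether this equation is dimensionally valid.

No

A (area) has dimensions [L^2].
Phi (magnetic flux) has dimensions [I^-1 L^2 M T^-2].
B (magnetic field) has dimensions [I^-1 M T^-2].

Left side: [I^-1 M T^-2]
Right side: [I^-1 L^4 M T^-2]

The two sides have different dimensions, so the equation is NOT dimensionally consistent.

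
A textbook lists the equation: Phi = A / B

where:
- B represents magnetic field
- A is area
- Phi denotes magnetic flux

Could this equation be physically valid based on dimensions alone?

No

B (magnetic field) has dimensions [I^-1 M T^-2].
A (area) has dimensions [L^2].
Phi (magnetic flux) has dimensions [I^-1 L^2 M T^-2].

Left side: [I^-1 L^2 M T^-2]
Right side: [I L^2 M^-1 T^2]

The two sides have different dimensions, so the equation is NOT dimensionally consistent.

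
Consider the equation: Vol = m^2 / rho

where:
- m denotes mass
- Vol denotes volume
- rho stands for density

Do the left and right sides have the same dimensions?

No

m (mass) has dimensions [M].
Vol (volume) has dimensions [L^3].
rho (density) has dimensions [L^-3 M].

Left side: [L^3]
Right side: [L^3 M]

The two sides have different dimensions, so the equation is NOT dimensionally consistent.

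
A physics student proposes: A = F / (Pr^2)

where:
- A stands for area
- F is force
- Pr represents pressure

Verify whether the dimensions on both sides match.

No

A (area) has dimensions [L^2].
F (force) has dimensions [L M T^-2].
Pr (pressure) has dimensions [L^-1 M T^-2].

Left side: [L^2]
Right side: [L^3 M^-1 T^2]

The two sides have different dimensions, so the equation is NOT dimensionally consistent.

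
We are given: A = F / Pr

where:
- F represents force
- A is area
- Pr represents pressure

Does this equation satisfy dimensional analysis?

Yes

F (force) has dimensions [L M T^-2].
A (area) has dimensions [L^2].
Pr (pressure) has dimensions [L^-1 M T^-2].

Left side: [L^2]
Right side: [L^2]

Both sides have the same dimensions, so the equation is dimensionally consistent.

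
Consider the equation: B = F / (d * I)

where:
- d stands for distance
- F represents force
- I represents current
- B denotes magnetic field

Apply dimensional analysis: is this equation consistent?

Yes

d (distance) has dimensions [L].
F (force) has dimensions [L M T^-2].
I (current) has dimensions [I].
B (magnetic field) has dimensions [I^-1 M T^-2].

Left side: [I^-1 M T^-2]
Right side: [I^-1 M T^-2]

Both sides have the same dimensions, so the equation is dimensionally consistent.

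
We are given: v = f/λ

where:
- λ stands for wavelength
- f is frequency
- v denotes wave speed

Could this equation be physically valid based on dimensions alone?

No

λ (wavelength) has dimensions [L].
f (frequency) has dimensions [T^-1].
v (wave speed) has dimensions [L T^-1].

Left side: [L T^-1]
Right side: [L^-1 T^-1]

The two sides have different dimensions, so the equation is NOT dimensionally consistent.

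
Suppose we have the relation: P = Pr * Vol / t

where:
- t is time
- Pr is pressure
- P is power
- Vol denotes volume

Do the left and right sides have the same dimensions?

Yes

t (time) has dimensions [T].
Pr (pressure) has dimensions [L^-1 M T^-2].
P (power) has dimensions [L^2 M T^-3].
Vol (volume) has dimensions [L^3].

Left side: [L^2 M T^-3]
Right side: [L^2 M T^-3]

Both sides have the same dimensions, so the equation is dimensionally consistent.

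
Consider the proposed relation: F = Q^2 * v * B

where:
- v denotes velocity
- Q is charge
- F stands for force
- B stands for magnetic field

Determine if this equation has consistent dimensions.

No

v (velocity) has dimensions [L T^-1].
Q (charge) has dimensions [I T].
F (force) has dimensions [L M T^-2].
B (magnetic field) has dimensions [I^-1 M T^-2].

Left side: [L M T^-2]
Right side: [I L M T^-1]

The two sides have different dimensions, so the equation is NOT dimensionally consistent.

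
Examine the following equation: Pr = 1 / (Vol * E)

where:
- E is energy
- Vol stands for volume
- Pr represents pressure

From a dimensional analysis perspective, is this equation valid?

No

E (energy) has dimensions [L^2 M T^-2].
Vol (volume) has dimensions [L^3].
Pr (pressure) has dimensions [L^-1 M T^-2].

Left side: [L^-1 M T^-2]
Right side: [L^-5 M^-1 T^2]

The two sides have different dimensions, so the equation is NOT dimensionally consistent.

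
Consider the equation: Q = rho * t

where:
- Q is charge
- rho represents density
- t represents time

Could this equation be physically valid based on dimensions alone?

No

Q (charge) has dimensions [I T].
rho (density) has dimensions [L^-3 M].
t (time) has dimensions [T].

Left side: [I T]
Right side: [L^-3 M T]

The two sides have different dimensions, so the equation is NOT dimensionally consistent.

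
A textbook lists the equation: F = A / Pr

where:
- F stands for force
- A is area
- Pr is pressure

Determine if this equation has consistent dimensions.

No

F (force) has dimensions [L M T^-2].
A (area) has dimensions [L^2].
Pr (pressure) has dimensions [L^-1 M T^-2].

Left side: [L M T^-2]
Right side: [L^3 M^-1 T^2]

The two sides have different dimensions, so the equation is NOT dimensionally consistent.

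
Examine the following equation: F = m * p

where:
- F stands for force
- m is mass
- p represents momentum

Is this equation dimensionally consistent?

No

F (force) has dimensions [L M T^-2].
m (mass) has dimensions [M].
p (momentum) has dimensions [L M T^-1].

Left side: [L M T^-2]
Right side: [L M^2 T^-1]

The two sides have different dimensions, so the equation is NOT dimensionally consistent.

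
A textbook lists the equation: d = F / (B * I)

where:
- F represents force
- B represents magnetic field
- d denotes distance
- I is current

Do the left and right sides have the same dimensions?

Yes

F (force) has dimensions [L M T^-2].
B (magnetic field) has dimensions [I^-1 M T^-2].
d (distance) has dimensions [L].
I (current) has dimensions [I].

Left side: [L]
Right side: [L]

Both sides have the same dimensions, so the equation is dimensionally consistent.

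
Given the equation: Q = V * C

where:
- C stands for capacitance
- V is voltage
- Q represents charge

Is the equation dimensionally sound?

Yes

C (capacitance) has dimensions [I^2 L^-2 M^-1 T^4].
V (voltage) has dimensions [I^-1 L^2 M T^-3].
Q (charge) has dimensions [I T].

Left side: [I T]
Right side: [I T]

Both sides have the same dimensions, so the equation is dimensionally consistent.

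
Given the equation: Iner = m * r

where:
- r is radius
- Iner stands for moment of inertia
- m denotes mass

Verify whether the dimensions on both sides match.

No

r (radius) has dimensions [L].
Iner (moment of inertia) has dimensions [L^2 M].
m (mass) has dimensions [M].

Left side: [L^2 M]
Right side: [L M]

The two sides have different dimensions, so the equation is NOT dimensionally consistent.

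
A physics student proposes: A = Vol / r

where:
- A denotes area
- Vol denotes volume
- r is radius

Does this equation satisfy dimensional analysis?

Yes

A (area) has dimensions [L^2].
Vol (volume) has dimensions [L^3].
r (radius) has dimensions [L].

Left side: [L^2]
Right side: [L^2]

Both sides have the same dimensions, so the equation is dimensionally consistent.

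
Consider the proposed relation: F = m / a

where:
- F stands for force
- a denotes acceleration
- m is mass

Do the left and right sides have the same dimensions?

No

F (force) has dimensions [L M T^-2].
a (acceleration) has dimensions [L T^-2].
m (mass) has dimensions [M].

Left side: [L M T^-2]
Right side: [L^-1 M T^2]

The two sides have different dimensions, so the equation is NOT dimensionally consistent.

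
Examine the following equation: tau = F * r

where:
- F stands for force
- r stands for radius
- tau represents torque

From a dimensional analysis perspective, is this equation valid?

Yes

F (force) has dimensions [L M T^-2].
r (radius) has dimensions [L].
tau (torque) has dimensions [L^2 M T^-2].

Left side: [L^2 M T^-2]
Right side: [L^2 M T^-2]

Both sides have the same dimensions, so the equation is dimensionally consistent.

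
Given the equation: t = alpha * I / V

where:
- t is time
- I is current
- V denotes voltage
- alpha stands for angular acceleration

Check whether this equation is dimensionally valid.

No

t (time) has dimensions [T].
I (current) has dimensions [I].
V (voltage) has dimensions [I^-1 L^2 M T^-3].
alpha (angular acceleration) has dimensions [T^-2].

Left side: [T]
Right side: [I^2 L^-2 M^-1 T]

The two sides have different dimensions, so the equation is NOT dimensionally consistent.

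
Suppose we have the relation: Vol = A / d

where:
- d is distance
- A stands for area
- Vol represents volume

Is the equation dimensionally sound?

No

d (distance) has dimensions [L].
A (area) has dimensions [L^2].
Vol (volume) has dimensions [L^3].

Left side: [L^3]
Right side: [L]

The two sides have different dimensions, so the equation is NOT dimensionally consistent.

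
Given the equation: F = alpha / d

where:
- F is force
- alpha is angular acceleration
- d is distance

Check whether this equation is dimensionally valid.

No

F (force) has dimensions [L M T^-2].
alpha (angular acceleration) has dimensions [T^-2].
d (distance) has dimensions [L].

Left side: [L M T^-2]
Right side: [L^-1 T^-2]

The two sides have different dimensions, so the equation is NOT dimensionally consistent.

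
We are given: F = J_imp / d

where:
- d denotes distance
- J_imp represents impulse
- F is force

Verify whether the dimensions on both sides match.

No

d (distance) has dimensions [L].
J_imp (impulse) has dimensions [L M T^-1].
F (force) has dimensions [L M T^-2].

Left side: [L M T^-2]
Right side: [M T^-1]

The two sides have different dimensions, so the equation is NOT dimensionally consistent.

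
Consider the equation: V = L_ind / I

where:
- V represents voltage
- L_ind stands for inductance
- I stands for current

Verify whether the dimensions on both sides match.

No

V (voltage) has dimensions [I^-1 L^2 M T^-3].
L_ind (inductance) has dimensions [I^-2 L^2 M T^-2].
I (current) has dimensions [I].

Left side: [I^-1 L^2 M T^-3]
Right side: [I^-3 L^2 M T^-2]

The two sides have different dimensions, so the equation is NOT dimensionally consistent.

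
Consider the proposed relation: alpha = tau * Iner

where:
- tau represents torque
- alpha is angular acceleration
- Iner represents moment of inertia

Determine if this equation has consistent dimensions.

No

tau (torque) has dimensions [L^2 M T^-2].
alpha (angular acceleration) has dimensions [T^-2].
Iner (moment of inertia) has dimensions [L^2 M].

Left side: [T^-2]
Right side: [L^4 M^2 T^-2]

The two sides have different dimensions, so the equation is NOT dimensionally consistent.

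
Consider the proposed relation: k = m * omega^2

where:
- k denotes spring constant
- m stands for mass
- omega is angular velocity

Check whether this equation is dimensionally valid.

Yes

k (spring constant) has dimensions [M T^-2].
m (mass) has dimensions [M].
omega (angular velocity) has dimensions [T^-1].

Left side: [M T^-2]
Right side: [M T^-2]

Both sides have the same dimensions, so the equation is dimensionally consistent.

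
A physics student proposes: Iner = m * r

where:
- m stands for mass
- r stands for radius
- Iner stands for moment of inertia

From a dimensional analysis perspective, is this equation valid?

No

m (mass) has dimensions [M].
r (radius) has dimensions [L].
Iner (moment of inertia) has dimensions [L^2 M].

Left side: [L^2 M]
Right side: [L M]

The two sides have different dimensions, so the equation is NOT dimensionally consistent.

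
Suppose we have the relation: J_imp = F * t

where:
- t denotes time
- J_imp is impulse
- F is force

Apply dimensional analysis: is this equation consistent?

Yes

t (time) has dimensions [T].
J_imp (impulse) has dimensions [L M T^-1].
F (force) has dimensions [L M T^-2].

Left side: [L M T^-1]
Right side: [L M T^-1]

Both sides have the same dimensions, so the equation is dimensionally consistent.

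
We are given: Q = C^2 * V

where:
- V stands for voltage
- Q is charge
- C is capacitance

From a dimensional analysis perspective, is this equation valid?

No

V (voltage) has dimensions [I^-1 L^2 M T^-3].
Q (charge) has dimensions [I T].
C (capacitance) has dimensions [I^2 L^-2 M^-1 T^4].

Left side: [I T]
Right side: [I^3 L^-2 M^-1 T^5]

The two sides have different dimensions, so the equation is NOT dimensionally consistent.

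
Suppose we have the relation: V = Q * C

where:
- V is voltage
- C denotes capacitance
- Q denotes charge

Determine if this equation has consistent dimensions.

No

V (voltage) has dimensions [I^-1 L^2 M T^-3].
C (capacitance) has dimensions [I^2 L^-2 M^-1 T^4].
Q (charge) has dimensions [I T].

Left side: [I^-1 L^2 M T^-3]
Right side: [I^3 L^-2 M^-1 T^5]

The two sides have different dimensions, so the equation is NOT dimensionally consistent.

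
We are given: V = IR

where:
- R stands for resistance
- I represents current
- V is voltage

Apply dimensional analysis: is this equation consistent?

Yes

R (resistance) has dimensions [I^-2 L^2 M T^-3].
I (current) has dimensions [I].
V (voltage) has dimensions [I^-1 L^2 M T^-3].

Left side: [I^-1 L^2 M T^-3]
Right side: [I^-1 L^2 M T^-3]

Both sides have the same dimensions, so the equation is dimensionally consistent.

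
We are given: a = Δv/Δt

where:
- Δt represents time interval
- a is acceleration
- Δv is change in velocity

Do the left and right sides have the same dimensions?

Yes

Δt (time interval) has dimensions [T].
a (acceleration) has dimensions [L T^-2].
Δv (change in velocity) has dimensions [L T^-1].

Left side: [L T^-2]
Right side: [L T^-2]

Both sides have the same dimensions, so the equation is dimensionally consistent.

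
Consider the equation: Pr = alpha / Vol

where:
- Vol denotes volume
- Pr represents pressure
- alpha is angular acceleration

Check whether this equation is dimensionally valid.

No

Vol (volume) has dimensions [L^3].
Pr (pressure) has dimensions [L^-1 M T^-2].
alpha (angular acceleration) has dimensions [T^-2].

Left side: [L^-1 M T^-2]
Right side: [L^-3 T^-2]

The two sides have different dimensions, so the equation is NOT dimensionally consistent.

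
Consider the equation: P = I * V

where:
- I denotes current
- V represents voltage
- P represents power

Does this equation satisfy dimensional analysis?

Yes

I (current) has dimensions [I].
V (voltage) has dimensions [I^-1 L^2 M T^-3].
P (power) has dimensions [L^2 M T^-3].

Left side: [L^2 M T^-3]
Right side: [L^2 M T^-3]

Both sides have the same dimensions, so the equation is dimensionally consistent.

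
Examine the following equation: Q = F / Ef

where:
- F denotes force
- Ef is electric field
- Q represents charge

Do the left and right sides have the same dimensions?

Yes

F (force) has dimensions [L M T^-2].
Ef (electric field) has dimensions [I^-1 L M T^-3].
Q (charge) has dimensions [I T].

Left side: [I T]
Right side: [I T]

Both sides have the same dimensions, so the equation is dimensionally consistent.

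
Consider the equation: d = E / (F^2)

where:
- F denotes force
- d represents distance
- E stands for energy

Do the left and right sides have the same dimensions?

No

F (force) has dimensions [L M T^-2].
d (distance) has dimensions [L].
E (energy) has dimensions [L^2 M T^-2].

Left side: [L]
Right side: [M^-1 T^2]

The two sides have different dimensions, so the equation is NOT dimensionally consistent.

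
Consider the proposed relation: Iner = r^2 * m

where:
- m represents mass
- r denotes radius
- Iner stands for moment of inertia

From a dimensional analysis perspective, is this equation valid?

Yes

m (mass) has dimensions [M].
r (radius) has dimensions [L].
Iner (moment of inertia) has dimensions [L^2 M].

Left side: [L^2 M]
Right side: [L^2 M]

Both sides have the same dimensions, so the equation is dimensionally consistent.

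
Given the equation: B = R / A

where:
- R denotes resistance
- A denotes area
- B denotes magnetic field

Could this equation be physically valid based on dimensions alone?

No

R (resistance) has dimensions [I^-2 L^2 M T^-3].
A (area) has dimensions [L^2].
B (magnetic field) has dimensions [I^-1 M T^-2].

Left side: [I^-1 M T^-2]
Right side: [I^-2 M T^-3]

The two sides have different dimensions, so the equation is NOT dimensionally consistent.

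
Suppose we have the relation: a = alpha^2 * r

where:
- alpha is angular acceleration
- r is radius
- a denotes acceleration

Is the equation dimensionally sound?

No

alpha (angular acceleration) has dimensions [T^-2].
r (radius) has dimensions [L].
a (acceleration) has dimensions [L T^-2].

Left side: [L T^-2]
Right side: [L T^-4]

The two sides have different dimensions, so the equation is NOT dimensionally consistent.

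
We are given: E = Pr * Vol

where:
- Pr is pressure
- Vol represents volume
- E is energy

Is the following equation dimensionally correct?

Yes

Pr (pressure) has dimensions [L^-1 M T^-2].
Vol (volume) has dimensions [L^3].
E (energy) has dimensions [L^2 M T^-2].

Left side: [L^2 M T^-2]
Right side: [L^2 M T^-2]

Both sides have the same dimensions, so the equation is dimensionally consistent.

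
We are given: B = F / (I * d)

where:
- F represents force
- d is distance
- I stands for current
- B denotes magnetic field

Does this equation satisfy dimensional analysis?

Yes

F (force) has dimensions [L M T^-2].
d (distance) has dimensions [L].
I (current) has dimensions [I].
B (magnetic field) has dimensions [I^-1 M T^-2].

Left side: [I^-1 M T^-2]
Right side: [I^-1 M T^-2]

Both sides have the same dimensions, so the equation is dimensionally consistent.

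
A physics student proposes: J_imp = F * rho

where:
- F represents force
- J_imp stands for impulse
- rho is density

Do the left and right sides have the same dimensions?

No

F (force) has dimensions [L M T^-2].
J_imp (impulse) has dimensions [L M T^-1].
rho (density) has dimensions [L^-3 M].

Left side: [L M T^-1]
Right side: [L^-2 M^2 T^-2]

The two sides have different dimensions, so the equation is NOT dimensionally consistent.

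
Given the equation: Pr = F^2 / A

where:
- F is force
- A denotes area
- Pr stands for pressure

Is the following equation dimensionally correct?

No

F (force) has dimensions [L M T^-2].
A (area) has dimensions [L^2].
Pr (pressure) has dimensions [L^-1 M T^-2].

Left side: [L^-1 M T^-2]
Right side: [M^2 T^-4]

The two sides have different dimensions, so the equation is NOT dimensionally consistent.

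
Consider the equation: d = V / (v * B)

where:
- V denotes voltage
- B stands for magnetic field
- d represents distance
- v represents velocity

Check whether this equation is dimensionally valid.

Yes

V (voltage) has dimensions [I^-1 L^2 M T^-3].
B (magnetic field) has dimensions [I^-1 M T^-2].
d (distance) has dimensions [L].
v (velocity) has dimensions [L T^-1].

Left side: [L]
Right side: [L]

Both sides have the same dimensions, so the equation is dimensionally consistent.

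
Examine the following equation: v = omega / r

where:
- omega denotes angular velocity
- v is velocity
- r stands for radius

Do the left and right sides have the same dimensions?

No

omega (angular velocity) has dimensions [T^-1].
v (velocity) has dimensions [L T^-1].
r (radius) has dimensions [L].

Left side: [L T^-1]
Right side: [L^-1 T^-1]

The two sides have different dimensions, so the equation is NOT dimensionally consistent.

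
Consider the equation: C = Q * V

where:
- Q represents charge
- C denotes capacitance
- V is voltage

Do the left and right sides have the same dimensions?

No

Q (charge) has dimensions [I T].
C (capacitance) has dimensions [I^2 L^-2 M^-1 T^4].
V (voltage) has dimensions [I^-1 L^2 M T^-3].

Left side: [I^2 L^-2 M^-1 T^4]
Right side: [L^2 M T^-2]

The two sides have different dimensions, so the equation is NOT dimensionally consistent.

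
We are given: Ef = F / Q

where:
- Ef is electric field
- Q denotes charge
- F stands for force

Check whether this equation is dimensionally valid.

Yes

Ef (electric field) has dimensions [I^-1 L M T^-3].
Q (charge) has dimensions [I T].
F (force) has dimensions [L M T^-2].

Left side: [I^-1 L M T^-3]
Right side: [I^-1 L M T^-3]

Both sides have the same dimensions, so the equation is dimensionally consistent.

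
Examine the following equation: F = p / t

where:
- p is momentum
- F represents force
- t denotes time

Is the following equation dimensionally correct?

Yes

p (momentum) has dimensions [L M T^-1].
F (force) has dimensions [L M T^-2].
t (time) has dimensions [T].

Left side: [L M T^-2]
Right side: [L M T^-2]

Both sides have the same dimensions, so the equation is dimensionally consistent.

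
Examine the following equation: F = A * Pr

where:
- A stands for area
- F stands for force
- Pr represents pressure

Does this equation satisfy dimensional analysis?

Yes

A (area) has dimensions [L^2].
F (force) has dimensions [L M T^-2].
Pr (pressure) has dimensions [L^-1 M T^-2].

Left side: [L M T^-2]
Right side: [L M T^-2]

Both sides have the same dimensions, so the equation is dimensionally consistent.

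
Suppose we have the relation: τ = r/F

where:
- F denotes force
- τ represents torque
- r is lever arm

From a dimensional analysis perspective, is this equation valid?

No

F (force) has dimensions [L M T^-2].
τ (torque) has dimensions [L^2 M T^-2].
r (lever arm) has dimensions [L].

Left side: [L^2 M T^-2]
Right side: [M^-1 T^2]

The two sides have different dimensions, so the equation is NOT dimensionally consistent.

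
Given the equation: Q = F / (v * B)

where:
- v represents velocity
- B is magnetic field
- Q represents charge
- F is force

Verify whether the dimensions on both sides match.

Yes

v (velocity) has dimensions [L T^-1].
B (magnetic field) has dimensions [I^-1 M T^-2].
Q (charge) has dimensions [I T].
F (force) has dimensions [L M T^-2].

Left side: [I T]
Right side: [I T]

Both sides have the same dimensions, so the equation is dimensionally consistent.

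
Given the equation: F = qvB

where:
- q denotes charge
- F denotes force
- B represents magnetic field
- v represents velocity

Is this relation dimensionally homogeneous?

Yes

q (charge) has dimensions [I T].
F (force) has dimensions [L M T^-2].
B (magnetic field) has dimensions [I^-1 M T^-2].
v (velocity) has dimensions [L T^-1].

Left side: [L M T^-2]
Right side: [L M T^-2]

Both sides have the same dimensions, so the equation is dimensionally consistent.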